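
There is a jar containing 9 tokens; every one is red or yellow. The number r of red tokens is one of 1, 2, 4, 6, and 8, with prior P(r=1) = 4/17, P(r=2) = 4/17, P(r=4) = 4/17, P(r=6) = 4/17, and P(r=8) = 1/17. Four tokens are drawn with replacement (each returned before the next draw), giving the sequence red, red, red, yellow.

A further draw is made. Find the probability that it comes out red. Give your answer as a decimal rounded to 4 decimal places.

Compute the likelihood of the observed sequence for each case: P(data | r = 1) = (1/9)(1/9)(1/9)(8/9) = 0.0012193; P(data | r = 2) = (2/9)(2/9)(2/9)(7/9) = 0.0085353; P(data | r = 4) = (4/9)(4/9)(4/9)(5/9) = 0.048773; P(data | r = 6) = (6/9)(6/9)(6/9)(3/9) = 0.098765; P(data | r = 8) = (8/9)(8/9)(8/9)(1/9) = 0.078037.
The prior-weighted likelihoods are 4/17 · 0.0012193 = 0.0002869, 4/17 · 0.0085353 = 0.0020083, 4/17 · 0.048773 = 0.011476, 4/17 · 0.098765 = 0.023239, 1/17 · 0.078037 = 0.0045904; summing to 0.041601.
The posterior is then P(r = 1 | data) = 0.0068966, P(r = 2 | data) = 0.048276, P(r = 4 | data) = 0.27586, P(r = 6 | data) = 0.55862, P(r = 8 | data) = 0.11034.
The predictive probability is P(red next | data) = (1/9)(0.0068966) + (2/9)(0.048276) + (4/9)(0.27586) + (2/3)(0.55862) + (8/9)(0.11034) = 0.6046.

0.6046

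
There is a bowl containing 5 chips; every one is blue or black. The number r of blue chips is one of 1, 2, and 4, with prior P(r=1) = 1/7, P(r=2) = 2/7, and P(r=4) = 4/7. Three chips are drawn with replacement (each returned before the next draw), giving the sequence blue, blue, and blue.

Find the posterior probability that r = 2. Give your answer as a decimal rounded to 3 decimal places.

0.059

Compute the likelihood of the observed sequence for each case: P(data | r = 1) = (1/5)(1/5)(1/5) = 1/125; P(data | r = 2) = (2/5)(2/5)(2/5) = 8/125; P(data | r = 4) = (4/5)(4/5)(4/5) = 64/125.
The prior-weighted likelihoods are 1/7 · 1/125 = 1/875, 2/7 · 8/125 = 16/875, 4/7 · 64/125 = 256/875; these sum to 39/125.
By Bayes' rule, P(r = 2 | data) = (16/875) / (39/125) = 16/273.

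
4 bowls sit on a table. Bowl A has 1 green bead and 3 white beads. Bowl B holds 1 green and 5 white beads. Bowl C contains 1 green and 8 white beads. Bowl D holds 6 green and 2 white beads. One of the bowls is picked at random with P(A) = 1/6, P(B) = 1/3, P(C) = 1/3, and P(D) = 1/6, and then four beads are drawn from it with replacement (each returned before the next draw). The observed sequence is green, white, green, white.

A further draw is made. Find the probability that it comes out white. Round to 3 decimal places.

0.659

For each hypothesis, P(data | H) works out to: P(data | bowl A) = (1/4)(3/4)(1/4)(3/4) = 0.035156; P(data | bowl B) = (1/6)(5/6)(1/6)(5/6) = 0.01929; P(data | bowl C) = (1/9)(8/9)(1/9)(8/9) = 0.0097546; P(data | bowl D) = (6/8)(2/8)(6/8)(2/8) = 0.035156.
The prior-weighted likelihoods are 1/6 · 0.035156 = 0.0058594, 1/3 · 0.01929 = 0.00643, 1/3 · 0.0097546 = 0.0032515, 1/6 · 0.035156 = 0.0058594; these sum to 0.0214.
Normalising, the posterior is P(bowl A | data) = 0.2738, P(bowl B | data) = 0.30046, P(bowl C | data) = 0.15194, P(bowl D | data) = 0.2738.
Averaging over the posterior, P(white next | data) = (3/4)(0.2738) + (5/6)(0.30046) + (8/9)(0.15194) + (1/4)(0.2738) = 0.65924.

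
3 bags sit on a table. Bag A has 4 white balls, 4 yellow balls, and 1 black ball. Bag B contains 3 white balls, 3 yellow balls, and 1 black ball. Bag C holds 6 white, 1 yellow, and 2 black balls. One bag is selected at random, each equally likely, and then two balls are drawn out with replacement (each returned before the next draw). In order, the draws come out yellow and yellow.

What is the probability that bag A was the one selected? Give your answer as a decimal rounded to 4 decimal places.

0.5019

Compute the likelihood of the observed sequence for each case: P(data | bag A) = (4/9)(4/9) = 0.19753; P(data | bag B) = (3/7)(3/7) = 0.18367; P(data | bag C) = (1/9)(1/9) = 0.012346.
Weighting by the prior gives 1/3 · 0.19753 = 0.065844, 1/3 · 0.18367 = 0.061224, 1/3 · 0.012346 = 0.0041152; with total 0.13118.
So P(bag A | data) = (0.065844) / (0.13118) = 0.50192.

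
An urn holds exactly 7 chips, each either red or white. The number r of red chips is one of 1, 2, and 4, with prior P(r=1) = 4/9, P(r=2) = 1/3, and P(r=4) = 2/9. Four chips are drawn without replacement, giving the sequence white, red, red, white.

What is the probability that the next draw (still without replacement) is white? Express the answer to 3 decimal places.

For each hypothesis, P(data | H) works out to: P(data | r = 1) = (6/7)(1/6)(0/5) = 0; P(data | r = 2) = (5/7)(2/6)(1/5)(4/4) = 1/21; P(data | r = 4) = (3/7)(4/6)(3/5)(2/4) = 3/35.
The prior-weighted likelihoods are 4/9 · 0 = 0, 1/3 · 1/21 = 1/63, 2/9 · 3/35 = 2/105; these sum to 11/315.
The posterior is then P(r = 1 | data) = 0, P(r = 2 | data) = 5/11, P(r = 4 | data) = 6/11.
So P(white next | data) = Σ P(white next | H) P(H | data) = (1)(5/11) + (1/3)(6/11) = 7/11.

0.636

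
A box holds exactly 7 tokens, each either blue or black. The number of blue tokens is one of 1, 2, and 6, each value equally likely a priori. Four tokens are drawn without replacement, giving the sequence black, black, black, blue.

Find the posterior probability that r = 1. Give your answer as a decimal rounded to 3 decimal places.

For each hypothesis, P(data | H) works out to: P(data | r = 1) = (6/7)(5/6)(4/5)(1/4) = 1/7; P(data | r = 2) = (5/7)(4/6)(3/5)(2/4) = 1/7; P(data | r = 6) = (1/7)(0/6) = 0.
Weighting by the prior gives 1/3 · 1/7 = 1/21, 1/3 · 1/7 = 1/21, 1/3 · 0 = 0; summing to 2/21.
So P(r = 1 | data) = (1/21) / (2/21) = 1/2.

0.500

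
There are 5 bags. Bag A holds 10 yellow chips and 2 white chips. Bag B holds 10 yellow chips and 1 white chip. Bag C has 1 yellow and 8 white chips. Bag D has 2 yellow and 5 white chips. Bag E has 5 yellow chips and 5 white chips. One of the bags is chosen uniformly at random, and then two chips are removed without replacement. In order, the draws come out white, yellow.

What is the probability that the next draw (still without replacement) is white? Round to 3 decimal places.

0.524

For each hypothesis, P(data | H) works out to: P(data | bag A) = (2/12)(10/11) = 0.15152; P(data | bag B) = (1/11)(10/10) = 0.090909; P(data | bag C) = (8/9)(1/8) = 0.11111; P(data | bag D) = (5/7)(2/6) = 0.2381; P(data | bag E) = (5/10)(5/9) = 0.27778.
Weighting by the prior gives 1/5 · 0.15152 = 0.030303, 1/5 · 0.090909 = 0.018182, 1/5 · 0.11111 = 0.022222, 1/5 · 0.2381 = 0.047619, 1/5 · 0.27778 = 0.055556; summing to 0.17388.
Dividing through by the total gives posterior P(bag A | data) = 0.17427, P(bag B | data) = 0.10456, P(bag C | data) = 0.1278, P(bag D | data) = 0.27386, P(bag E | data) = 0.3195.
So P(white next | data) = Σ P(white next | H) P(H | data) = (1/10)(0.17427) + (0)(0.10456) + (1)(0.1278) + (4/5)(0.27386) + (1/2)(0.3195) = 0.52407.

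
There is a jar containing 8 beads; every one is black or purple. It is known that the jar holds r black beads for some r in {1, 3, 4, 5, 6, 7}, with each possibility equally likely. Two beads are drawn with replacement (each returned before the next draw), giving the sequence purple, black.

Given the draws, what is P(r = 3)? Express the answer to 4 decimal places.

Compute the likelihood of the observed sequence for each case: P(data | r = 1) = (7/8)(1/8) = 7/64; P(data | r = 3) = (5/8)(3/8) = 15/64; P(data | r = 4) = (4/8)(4/8) = 1/4; P(data | r = 5) = (3/8)(5/8) = 15/64; P(data | r = 6) = (2/8)(6/8) = 3/16; P(data | r = 7) = (1/8)(7/8) = 7/64.
The prior-weighted likelihoods are 1/6 · 7/64 = 7/384, 1/6 · 15/64 = 5/128, 1/6 · 1/4 = 1/24, 1/6 · 15/64 = 5/128, 1/6 · 3/16 = 1/32, 1/6 · 7/64 = 7/384; with total 3/16.
Hence P(r = 3 | data) = (5/128) / (3/16) = 5/24.

0.2083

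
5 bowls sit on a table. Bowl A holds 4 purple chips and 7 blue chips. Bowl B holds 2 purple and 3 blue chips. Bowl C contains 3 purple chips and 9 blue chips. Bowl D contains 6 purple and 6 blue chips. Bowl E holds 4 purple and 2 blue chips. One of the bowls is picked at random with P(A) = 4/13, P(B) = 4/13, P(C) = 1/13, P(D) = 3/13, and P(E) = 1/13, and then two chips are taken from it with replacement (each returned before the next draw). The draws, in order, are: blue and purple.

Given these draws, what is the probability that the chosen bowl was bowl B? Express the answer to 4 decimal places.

0.3152

The likelihood of the observed sequence under each hypothesis: P(data | bowl A) = (7/11)(4/11) = 0.2314; P(data | bowl B) = (3/5)(2/5) = 0.24; P(data | bowl C) = (9/12)(3/12) = 0.1875; P(data | bowl D) = (6/12)(6/12) = 0.25; P(data | bowl E) = (2/6)(4/6) = 0.22222.
Weighting by the prior gives 4/13 · 0.2314 = 0.071202, 4/13 · 0.24 = 0.073846, 1/13 · 0.1875 = 0.014423, 3/13 · 0.25 = 0.057692, 1/13 · 0.22222 = 0.017094; with total 0.23426.
Therefore the posterior P(bowl B | data) = (0.073846) / (0.23426) = 0.31524.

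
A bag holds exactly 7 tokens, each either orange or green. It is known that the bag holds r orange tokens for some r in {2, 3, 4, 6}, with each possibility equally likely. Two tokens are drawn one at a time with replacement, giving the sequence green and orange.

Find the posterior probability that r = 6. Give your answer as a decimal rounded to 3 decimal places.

Compute the likelihood of the observed sequence for each case: P(data | r = 2) = (5/7)(2/7) = 10/49; P(data | r = 3) = (4/7)(3/7) = 12/49; P(data | r = 4) = (3/7)(4/7) = 12/49; P(data | r = 6) = (1/7)(6/7) = 6/49.
Weighting by the prior gives 1/4 · 10/49 = 5/98, 1/4 · 12/49 = 3/49, 1/4 · 12/49 = 3/49, 1/4 · 6/49 = 3/98; these sum to 10/49.
Hence P(r = 6 | data) = (3/98) / (10/49) = 3/20.

0.150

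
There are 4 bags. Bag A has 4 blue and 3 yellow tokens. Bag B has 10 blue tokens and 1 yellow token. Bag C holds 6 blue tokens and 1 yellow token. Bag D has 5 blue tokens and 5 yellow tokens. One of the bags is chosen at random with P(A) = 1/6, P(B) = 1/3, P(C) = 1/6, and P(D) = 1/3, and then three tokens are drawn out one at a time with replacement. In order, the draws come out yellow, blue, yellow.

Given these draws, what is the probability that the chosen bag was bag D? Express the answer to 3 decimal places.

The likelihood of the observed sequence under each hypothesis: P(data | bag A) = (3/7)(4/7)(3/7) = 0.10496; P(data | bag B) = (1/11)(10/11)(1/11) = 0.0075131; P(data | bag C) = (1/7)(6/7)(1/7) = 0.017493; P(data | bag D) = (5/10)(5/10)(5/10) = 0.125.
Multiplying each by its prior: 1/6 · 0.10496 = 0.017493, 1/3 · 0.0075131 = 0.0025044, 1/6 · 0.017493 = 0.0029155, 1/3 · 0.125 = 0.041667; these sum to 0.064579.
Therefore the posterior P(bag D | data) = (0.041667) / (0.064579) = 0.6452.

0.645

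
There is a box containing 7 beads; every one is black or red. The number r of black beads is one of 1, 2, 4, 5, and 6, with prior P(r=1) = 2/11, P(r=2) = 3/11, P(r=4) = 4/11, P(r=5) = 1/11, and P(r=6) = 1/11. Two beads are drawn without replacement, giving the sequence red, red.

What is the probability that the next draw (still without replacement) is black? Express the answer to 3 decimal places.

0.392

Compute the likelihood of the observed sequence for each case: P(data | r = 1) = (6/7)(5/6) = 5/7; P(data | r = 2) = (5/7)(4/6) = 10/21; P(data | r = 4) = (3/7)(2/6) = 1/7; P(data | r = 5) = (2/7)(1/6) = 1/21; P(data | r = 6) = (1/7)(0/6) = 0.
Weighting by the prior gives 2/11 · 5/7 = 10/77, 3/11 · 10/21 = 10/77, 4/11 · 1/7 = 4/77, 1/11 · 1/21 = 1/231, 1/11 · 0 = 0; these sum to 73/231.
Dividing through by the total gives posterior P(r = 1 | data) = 30/73, P(r = 2 | data) = 30/73, P(r = 4 | data) = 12/73, P(r = 5 | data) = 1/73, P(r = 6 | data) = 0.
Averaging over the posterior, P(black next | data) = (1/5)(30/73) + (2/5)(30/73) + (4/5)(12/73) + (1)(1/73) = 143/365.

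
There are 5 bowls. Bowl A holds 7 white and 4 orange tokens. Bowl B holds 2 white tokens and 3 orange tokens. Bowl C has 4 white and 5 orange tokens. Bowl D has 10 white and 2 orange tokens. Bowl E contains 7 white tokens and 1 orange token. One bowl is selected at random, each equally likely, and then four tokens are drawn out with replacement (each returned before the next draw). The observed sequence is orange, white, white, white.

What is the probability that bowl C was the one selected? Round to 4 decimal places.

0.1351

Under each hypothesis, the probability of the observed sequence is: P(data | bowl A) = (4/11)(7/11)(7/11)(7/11) = 0.093709; P(data | bowl B) = (3/5)(2/5)(2/5)(2/5) = 0.0384; P(data | bowl C) = (5/9)(4/9)(4/9)(4/9) = 0.048773; P(data | bowl D) = (2/12)(10/12)(10/12)(10/12) = 0.096451; P(data | bowl E) = (1/8)(7/8)(7/8)(7/8) = 0.08374.
Multiplying each by its prior: 1/5 · 0.093709 = 0.018742, 1/5 · 0.0384 = 0.00768, 1/5 · 0.048773 = 0.0097546, 1/5 · 0.096451 = 0.01929, 1/5 · 0.08374 = 0.016748; with total 0.072215.
By Bayes' rule, P(bowl C | data) = (0.0097546) / (0.072215) = 0.13508.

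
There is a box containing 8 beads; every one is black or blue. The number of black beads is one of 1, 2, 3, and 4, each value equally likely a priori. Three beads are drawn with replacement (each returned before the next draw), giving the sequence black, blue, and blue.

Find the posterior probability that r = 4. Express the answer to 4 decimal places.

0.2462

Compute the likelihood of the observed sequence for each case: P(data | r = 1) = (1/8)(7/8)(7/8) = 0.095703; P(data | r = 2) = (2/8)(6/8)(6/8) = 0.14062; P(data | r = 3) = (3/8)(5/8)(5/8) = 0.14648; P(data | r = 4) = (4/8)(4/8)(4/8) = 0.125.
Weighting by the prior gives 1/4 · 0.095703 = 0.023926, 1/4 · 0.14062 = 0.035156, 1/4 · 0.14648 = 0.036621, 1/4 · 0.125 = 0.03125; these sum to 0.12695.
Therefore the posterior P(r = 4 | data) = (0.03125) / (0.12695) = 0.24615.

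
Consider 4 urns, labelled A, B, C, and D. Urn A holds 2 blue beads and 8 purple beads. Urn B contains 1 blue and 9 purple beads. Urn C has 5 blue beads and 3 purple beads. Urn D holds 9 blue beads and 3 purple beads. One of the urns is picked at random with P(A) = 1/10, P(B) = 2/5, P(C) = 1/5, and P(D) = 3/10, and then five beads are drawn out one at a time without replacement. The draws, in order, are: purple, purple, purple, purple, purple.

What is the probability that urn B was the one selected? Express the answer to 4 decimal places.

Compute the likelihood of the observed sequence for each case: P(data | urn A) = (8/10)(7/9)(6/8)(5/7)(4/6) = 2/9; P(data | urn B) = (9/10)(8/9)(7/8)(6/7)(5/6) = 1/2; P(data | urn C) = (3/8)(2/7)(1/6)(0/5) = 0; P(data | urn D) = (3/12)(2/11)(1/10)(0/9) = 0.
The prior-weighted likelihoods are 1/10 · 2/9 = 1/45, 2/5 · 1/2 = 1/5, 1/5 · 0 = 0, 3/10 · 0 = 0; with total 2/9.
By Bayes' rule, P(urn B | data) = (1/5) / (2/9) = 9/10.

0.9000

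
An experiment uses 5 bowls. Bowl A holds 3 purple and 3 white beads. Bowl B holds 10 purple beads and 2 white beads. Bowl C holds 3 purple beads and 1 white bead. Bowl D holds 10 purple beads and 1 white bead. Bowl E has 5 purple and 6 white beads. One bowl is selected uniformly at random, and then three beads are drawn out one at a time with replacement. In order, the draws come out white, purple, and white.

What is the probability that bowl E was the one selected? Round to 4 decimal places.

The likelihood of the observed sequence under each hypothesis: P(data | bowl A) = (3/6)(3/6)(3/6) = 0.125; P(data | bowl B) = (2/12)(10/12)(2/12) = 0.023148; P(data | bowl C) = (1/4)(3/4)(1/4) = 0.046875; P(data | bowl D) = (1/11)(10/11)(1/11) = 0.0075131; P(data | bowl E) = (6/11)(5/11)(6/11) = 0.13524.
Weighting by the prior gives 1/5 · 0.125 = 0.025, 1/5 · 0.023148 = 0.0046296, 1/5 · 0.046875 = 0.009375, 1/5 · 0.0075131 = 0.0015026, 1/5 · 0.13524 = 0.027047; summing to 0.067555.
Therefore the posterior P(bowl E | data) = (0.027047) / (0.067555) = 0.40038.

0.4004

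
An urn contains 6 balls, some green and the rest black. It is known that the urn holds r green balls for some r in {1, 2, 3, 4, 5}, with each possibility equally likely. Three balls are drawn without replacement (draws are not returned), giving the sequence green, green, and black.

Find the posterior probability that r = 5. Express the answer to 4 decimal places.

The likelihood of the observed sequence under each hypothesis: P(data | r = 1) = (1/6)(0/5) = 0; P(data | r = 2) = (2/6)(1/5)(4/4) = 1/15; P(data | r = 3) = (3/6)(2/5)(3/4) = 3/20; P(data | r = 4) = (4/6)(3/5)(2/4) = 1/5; P(data | r = 5) = (5/6)(4/5)(1/4) = 1/6.
Multiplying each by its prior: 1/5 · 0 = 0, 1/5 · 1/15 = 1/75, 1/5 · 3/20 = 3/100, 1/5 · 1/5 = 1/25, 1/5 · 1/6 = 1/30; these sum to 7/60.
By Bayes' rule, P(r = 5 | data) = (1/30) / (7/60) = 2/7.

0.2857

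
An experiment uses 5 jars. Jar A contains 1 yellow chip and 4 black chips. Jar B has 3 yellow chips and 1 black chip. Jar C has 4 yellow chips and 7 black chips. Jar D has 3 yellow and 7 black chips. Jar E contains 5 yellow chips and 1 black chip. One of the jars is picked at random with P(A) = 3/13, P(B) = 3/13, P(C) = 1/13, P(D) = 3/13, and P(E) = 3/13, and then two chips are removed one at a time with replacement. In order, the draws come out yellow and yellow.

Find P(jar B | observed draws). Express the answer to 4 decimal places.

0.3931

Under each hypothesis, the probability of the observed sequence is: P(data | jar A) = (1/5)(1/5) = 0.04; P(data | jar B) = (3/4)(3/4) = 0.5625; P(data | jar C) = (4/11)(4/11) = 0.13223; P(data | jar D) = (3/10)(3/10) = 0.09; P(data | jar E) = (5/6)(5/6) = 0.69444.
Multiplying each by its prior: 3/13 · 0.04 = 0.0092308, 3/13 · 0.5625 = 0.12981, 1/13 · 0.13223 = 0.010172, 3/13 · 0.09 = 0.020769, 3/13 · 0.69444 = 0.16026; summing to 0.33024.
By Bayes' rule, P(jar B | data) = (0.12981) / (0.33024) = 0.39308.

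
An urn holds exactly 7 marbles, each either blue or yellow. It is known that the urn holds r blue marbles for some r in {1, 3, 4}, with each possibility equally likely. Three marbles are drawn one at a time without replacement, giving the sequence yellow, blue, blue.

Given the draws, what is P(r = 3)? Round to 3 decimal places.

0.400

The likelihood of the observed sequence under each hypothesis: P(data | r = 1) = (6/7)(1/6)(0/5) = 0; P(data | r = 3) = (4/7)(3/6)(2/5) = 4/35; P(data | r = 4) = (3/7)(4/6)(3/5) = 6/35.
The prior-weighted likelihoods are 1/3 · 0 = 0, 1/3 · 4/35 = 4/105, 1/3 · 6/35 = 2/35; these sum to 2/21.
Hence P(r = 3 | data) = (4/105) / (2/21) = 2/5.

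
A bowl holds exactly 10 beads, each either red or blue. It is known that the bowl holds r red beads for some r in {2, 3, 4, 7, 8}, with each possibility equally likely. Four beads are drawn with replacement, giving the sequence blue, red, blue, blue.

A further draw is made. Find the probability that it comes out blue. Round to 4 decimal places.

0.6711

For each hypothesis, P(data | H) works out to: P(data | r = 2) = (8/10)(2/10)(8/10)(8/10) = 0.1024; P(data | r = 3) = (7/10)(3/10)(7/10)(7/10) = 0.1029; P(data | r = 4) = (6/10)(4/10)(6/10)(6/10) = 0.0864; P(data | r = 7) = (3/10)(7/10)(3/10)(3/10) = 0.0189; P(data | r = 8) = (2/10)(8/10)(2/10)(2/10) = 0.0064.
The prior-weighted likelihoods are 1/5 · 0.1024 = 0.02048, 1/5 · 0.1029 = 0.02058, 1/5 · 0.0864 = 0.01728, 1/5 · 0.0189 = 0.00378, 1/5 · 0.0064 = 0.00128; summing to 0.0634.
The posterior is then P(r = 2 | data) = 0.32303, P(r = 3 | data) = 0.32461, P(r = 4 | data) = 0.27256, P(r = 7 | data) = 0.059621, P(r = 8 | data) = 0.020189.
Averaging over the posterior, P(blue next | data) = (4/5)(0.32303) + (7/10)(0.32461) + (3/5)(0.27256) + (3/10)(0.059621) + (1/5)(0.020189) = 0.6711.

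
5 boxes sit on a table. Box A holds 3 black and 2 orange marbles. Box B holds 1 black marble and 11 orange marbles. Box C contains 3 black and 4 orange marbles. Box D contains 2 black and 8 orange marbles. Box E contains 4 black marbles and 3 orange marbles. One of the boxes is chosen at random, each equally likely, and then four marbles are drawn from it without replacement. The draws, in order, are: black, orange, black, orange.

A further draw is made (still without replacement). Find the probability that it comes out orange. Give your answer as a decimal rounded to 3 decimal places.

0.368

Compute the likelihood of the observed sequence for each case: P(data | box A) = (3/5)(2/4)(2/3)(1/2) = 1/10; P(data | box B) = (1/12)(11/11)(0/10) = 0; P(data | box C) = (3/7)(4/6)(2/5)(3/4) = 3/35; P(data | box D) = (2/10)(8/9)(1/8)(7/7) = 1/45; P(data | box E) = (4/7)(3/6)(3/5)(2/4) = 3/35.
The prior-weighted likelihoods are 1/5 · 1/10 = 1/50, 1/5 · 0 = 0, 1/5 · 3/35 = 3/175, 1/5 · 1/45 = 1/225, 1/5 · 3/35 = 3/175; with total 37/630.
The posterior is then P(box A | data) = 63/185, P(box B | data) = 0, P(box C | data) = 54/185, P(box D | data) = 14/185, P(box E | data) = 54/185.
So P(orange next | data) = Σ P(orange next | H) P(H | data) = (0)(63/185) + (2/3)(54/185) + (1)(14/185) + (1/3)(54/185) = 68/185.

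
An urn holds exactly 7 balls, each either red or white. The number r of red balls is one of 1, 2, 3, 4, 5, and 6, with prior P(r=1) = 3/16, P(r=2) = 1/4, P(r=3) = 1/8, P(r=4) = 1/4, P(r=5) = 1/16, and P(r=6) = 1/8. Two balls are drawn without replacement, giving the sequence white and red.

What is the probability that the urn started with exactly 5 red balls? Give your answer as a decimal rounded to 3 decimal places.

Under each hypothesis, the probability of the observed sequence is: P(data | r = 1) = (6/7)(1/6) = 1/7; P(data | r = 2) = (5/7)(2/6) = 5/21; P(data | r = 3) = (4/7)(3/6) = 2/7; P(data | r = 4) = (3/7)(4/6) = 2/7; P(data | r = 5) = (2/7)(5/6) = 5/21; P(data | r = 6) = (1/7)(6/6) = 1/7.
Weighting by the prior gives 3/16 · 1/7 = 3/112, 1/4 · 5/21 = 5/84, 1/8 · 2/7 = 1/28, 1/4 · 2/7 = 1/14, 1/16 · 5/21 = 5/336, 1/8 · 1/7 = 1/56; with total 19/84.
Hence P(r = 5 | data) = (5/336) / (19/84) = 5/76.

0.066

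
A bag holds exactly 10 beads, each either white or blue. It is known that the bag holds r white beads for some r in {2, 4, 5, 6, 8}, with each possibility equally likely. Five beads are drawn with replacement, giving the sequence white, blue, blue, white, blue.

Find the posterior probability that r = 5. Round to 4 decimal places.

The likelihood of the observed sequence under each hypothesis: P(data | r = 2) = (2/10)(8/10)(8/10)(2/10)(8/10) = 0.02048; P(data | r = 4) = (4/10)(6/10)(6/10)(4/10)(6/10) = 0.03456; P(data | r = 5) = (5/10)(5/10)(5/10)(5/10)(5/10) = 0.03125; P(data | r = 6) = (6/10)(4/10)(4/10)(6/10)(4/10) = 0.02304; P(data | r = 8) = (8/10)(2/10)(2/10)(8/10)(2/10) = 0.00512.
Weighting by the prior gives 1/5 · 0.02048 = 0.004096, 1/5 · 0.03456 = 0.006912, 1/5 · 0.03125 = 0.00625, 1/5 · 0.02304 = 0.004608, 1/5 · 0.00512 = 0.001024; with total 0.02289.
Hence P(r = 5 | data) = (0.00625) / (0.02289) = 0.27304.

0.2730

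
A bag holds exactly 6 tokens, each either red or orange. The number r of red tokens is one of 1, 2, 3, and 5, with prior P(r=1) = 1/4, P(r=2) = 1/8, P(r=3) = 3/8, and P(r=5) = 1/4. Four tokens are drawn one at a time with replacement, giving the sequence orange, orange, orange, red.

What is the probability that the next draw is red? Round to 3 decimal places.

Under each hypothesis, the probability of the observed sequence is: P(data | r = 1) = (5/6)(5/6)(5/6)(1/6) = 0.096451; P(data | r = 2) = (4/6)(4/6)(4/6)(2/6) = 0.098765; P(data | r = 3) = (3/6)(3/6)(3/6)(3/6) = 0.0625; P(data | r = 5) = (1/6)(1/6)(1/6)(5/6) = 0.003858.
Multiplying each by its prior: 1/4 · 0.096451 = 0.024113, 1/8 · 0.098765 = 0.012346, 3/8 · 0.0625 = 0.023438, 1/4 · 0.003858 = 0.00096451; these sum to 0.06086.
Dividing through by the total gives posterior P(r = 1 | data) = 0.3962, P(r = 2 | data) = 0.20285, P(r = 3 | data) = 0.3851, P(r = 5 | data) = 0.015848.
So P(red next | data) = Σ P(red next | H) P(H | data) = (1/6)(0.3962) + (1/3)(0.20285) + (1/2)(0.3851) + (5/6)(0.015848) = 0.33941.

0.339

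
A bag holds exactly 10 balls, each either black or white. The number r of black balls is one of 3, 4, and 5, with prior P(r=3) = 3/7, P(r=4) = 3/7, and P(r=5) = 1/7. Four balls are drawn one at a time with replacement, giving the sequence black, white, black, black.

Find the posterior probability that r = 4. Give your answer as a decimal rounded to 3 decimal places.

For each hypothesis, P(data | H) works out to: P(data | r = 3) = (3/10)(7/10)(3/10)(3/10) = 0.0189; P(data | r = 4) = (4/10)(6/10)(4/10)(4/10) = 0.0384; P(data | r = 5) = (5/10)(5/10)(5/10)(5/10) = 0.0625.
Weighting by the prior gives 3/7 · 0.0189 = 0.0081, 3/7 · 0.0384 = 0.016457, 1/7 · 0.0625 = 0.0089286; these sum to 0.033486.
By Bayes' rule, P(r = 4 | data) = (0.016457) / (0.033486) = 0.49147.

0.491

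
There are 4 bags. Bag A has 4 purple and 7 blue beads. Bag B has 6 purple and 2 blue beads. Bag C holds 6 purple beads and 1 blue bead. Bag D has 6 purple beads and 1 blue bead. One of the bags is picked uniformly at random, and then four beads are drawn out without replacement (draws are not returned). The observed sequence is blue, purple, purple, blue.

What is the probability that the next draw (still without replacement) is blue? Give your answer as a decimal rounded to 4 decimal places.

0.4575

The likelihood of the observed sequence under each hypothesis: P(data | bag A) = (7/11)(4/10)(3/9)(6/8) = 0.063636; P(data | bag B) = (2/8)(6/7)(5/6)(1/5) = 0.035714; P(data | bag C) = (1/7)(6/6)(5/5)(0/4) = 0; P(data | bag D) = (1/7)(6/6)(5/5)(0/4) = 0.
Weighting by the prior gives 1/4 · 0.063636 = 0.015909, 1/4 · 0.035714 = 0.0089286, 1/4 · 0 = 0, 1/4 · 0 = 0; summing to 0.024838.
The posterior is then P(bag A | data) = 0.64052, P(bag B | data) = 0.35948, P(bag C | data) = 0, P(bag D | data) = 0.
Averaging over the posterior, P(blue next | data) = (5/7)(0.64052) + (0)(0.35948) = 0.45752.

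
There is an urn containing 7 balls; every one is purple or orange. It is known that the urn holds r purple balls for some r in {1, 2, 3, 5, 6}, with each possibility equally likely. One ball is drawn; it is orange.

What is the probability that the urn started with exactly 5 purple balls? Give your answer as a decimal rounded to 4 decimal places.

0.1111

The likelihood of this draw under each hypothesis: P(data | r = 1) = (6/7) = 6/7; P(data | r = 2) = (5/7) = 5/7; P(data | r = 3) = (4/7) = 4/7; P(data | r = 5) = (2/7) = 2/7; P(data | r = 6) = (1/7) = 1/7.
The prior-weighted likelihoods are 1/5 · 6/7 = 6/35, 1/5 · 5/7 = 1/7, 1/5 · 4/7 = 4/35, 1/5 · 2/7 = 2/35, 1/5 · 1/7 = 1/35; these sum to 18/35.
Hence P(r = 5 | data) = (2/35) / (18/35) = 1/9.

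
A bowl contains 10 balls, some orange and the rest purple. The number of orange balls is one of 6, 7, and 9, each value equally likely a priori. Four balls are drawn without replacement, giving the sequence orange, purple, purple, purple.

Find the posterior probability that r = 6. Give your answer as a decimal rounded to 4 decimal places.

0.7742

Compute the likelihood of the observed sequence for each case: P(data | r = 6) = (6/10)(4/9)(3/8)(2/7) = 0.028571; P(data | r = 7) = (7/10)(3/9)(2/8)(1/7) = 0.0083333; P(data | r = 9) = (9/10)(1/9)(0/8) = 0.
The prior-weighted likelihoods are 1/3 · 0.028571 = 0.0095238, 1/3 · 0.0083333 = 0.0027778, 1/3 · 0 = 0; summing to 0.012302.
Hence P(r = 6 | data) = (0.0095238) / (0.012302) = 0.77419.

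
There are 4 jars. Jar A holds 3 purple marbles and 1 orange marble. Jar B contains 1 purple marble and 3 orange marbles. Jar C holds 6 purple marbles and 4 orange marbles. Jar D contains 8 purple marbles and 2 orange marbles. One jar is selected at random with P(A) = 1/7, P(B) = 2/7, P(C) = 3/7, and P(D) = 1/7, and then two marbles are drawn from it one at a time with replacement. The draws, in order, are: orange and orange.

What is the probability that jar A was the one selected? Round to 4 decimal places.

The likelihood of the observed sequence under each hypothesis: P(data | jar A) = (1/4)(1/4) = 0.0625; P(data | jar B) = (3/4)(3/4) = 0.5625; P(data | jar C) = (4/10)(4/10) = 0.16; P(data | jar D) = (2/10)(2/10) = 0.04.
Weighting by the prior gives 1/7 · 0.0625 = 0.0089286, 2/7 · 0.5625 = 0.16071, 3/7 · 0.16 = 0.068571, 1/7 · 0.04 = 0.0057143; summing to 0.24393.
By Bayes' rule, P(jar A | data) = (0.0089286) / (0.24393) = 0.036603.

0.0366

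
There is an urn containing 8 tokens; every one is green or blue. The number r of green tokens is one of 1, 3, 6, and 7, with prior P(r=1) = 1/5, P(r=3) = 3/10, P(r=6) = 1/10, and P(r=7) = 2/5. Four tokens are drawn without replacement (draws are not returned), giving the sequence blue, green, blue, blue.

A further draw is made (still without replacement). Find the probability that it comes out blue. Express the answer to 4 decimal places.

0.7188

Under each hypothesis, the probability of the observed sequence is: P(data | r = 1) = (7/8)(1/7)(6/6)(5/5) = 1/8; P(data | r = 3) = (5/8)(3/7)(4/6)(3/5) = 3/28; P(data | r = 6) = (2/8)(6/7)(1/6)(0/5) = 0; P(data | r = 7) = (1/8)(7/7)(0/6) = 0.
The prior-weighted likelihoods are 1/5 · 1/8 = 1/40, 3/10 · 3/28 = 9/280, 1/10 · 0 = 0, 2/5 · 0 = 0; these sum to 2/35.
The posterior is then P(r = 1 | data) = 7/16, P(r = 3 | data) = 9/16, P(r = 6 | data) = 0, P(r = 7 | data) = 0.
So P(blue next | data) = Σ P(blue next | H) P(H | data) = (1)(7/16) + (1/2)(9/16) = 23/32.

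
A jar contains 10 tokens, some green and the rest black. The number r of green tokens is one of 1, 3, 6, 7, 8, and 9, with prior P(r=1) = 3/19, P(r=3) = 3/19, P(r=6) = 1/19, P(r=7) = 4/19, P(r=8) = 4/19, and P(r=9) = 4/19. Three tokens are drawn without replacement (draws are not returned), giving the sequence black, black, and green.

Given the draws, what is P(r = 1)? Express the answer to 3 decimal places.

0.241

Under each hypothesis, the probability of the observed sequence is: P(data | r = 1) = (9/10)(8/9)(1/8) = 0.1; P(data | r = 3) = (7/10)(6/9)(3/8) = 0.175; P(data | r = 6) = (4/10)(3/9)(6/8) = 0.1; P(data | r = 7) = (3/10)(2/9)(7/8) = 0.058333; P(data | r = 8) = (2/10)(1/9)(8/8) = 0.022222; P(data | r = 9) = (1/10)(0/9) = 0.
Multiplying each by its prior: 3/19 · 0.1 = 0.015789, 3/19 · 0.175 = 0.027632, 1/19 · 0.1 = 0.0052632, 4/19 · 0.058333 = 0.012281, 4/19 · 0.022222 = 0.0046784, 4/19 · 0 = 0; these sum to 0.065643.
Hence P(r = 1 | data) = (0.015789) / (0.065643) = 0.24053.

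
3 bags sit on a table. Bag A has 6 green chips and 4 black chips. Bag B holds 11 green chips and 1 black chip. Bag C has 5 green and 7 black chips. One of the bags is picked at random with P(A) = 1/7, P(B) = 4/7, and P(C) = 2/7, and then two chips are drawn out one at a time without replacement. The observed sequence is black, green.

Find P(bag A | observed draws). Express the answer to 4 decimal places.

The likelihood of the observed sequence under each hypothesis: P(data | bag A) = (4/10)(6/9) = 0.26667; P(data | bag B) = (1/12)(11/11) = 0.083333; P(data | bag C) = (7/12)(5/11) = 0.26515.
Multiplying each by its prior: 1/7 · 0.26667 = 0.038095, 4/7 · 0.083333 = 0.047619, 2/7 · 0.26515 = 0.075758; summing to 0.16147.
So P(bag A | data) = (0.038095) / (0.16147) = 0.23592.

0.2359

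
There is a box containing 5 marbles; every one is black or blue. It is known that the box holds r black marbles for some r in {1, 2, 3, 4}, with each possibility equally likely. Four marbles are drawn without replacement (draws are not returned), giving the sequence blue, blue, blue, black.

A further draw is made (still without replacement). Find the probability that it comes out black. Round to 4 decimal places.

For each hypothesis, P(data | H) works out to: P(data | r = 1) = (4/5)(3/4)(2/3)(1/2) = 1/5; P(data | r = 2) = (3/5)(2/4)(1/3)(2/2) = 1/10; P(data | r = 3) = (2/5)(1/4)(0/3) = 0; P(data | r = 4) = (1/5)(0/4) = 0.
Multiplying each by its prior: 1/4 · 1/5 = 1/20, 1/4 · 1/10 = 1/40, 1/4 · 0 = 0, 1/4 · 0 = 0; with total 3/40.
Dividing through by the total gives posterior P(r = 1 | data) = 2/3, P(r = 2 | data) = 1/3, P(r = 3 | data) = 0, P(r = 4 | data) = 0.
Averaging over the posterior, P(black next | data) = (0)(2/3) + (1)(1/3) = 1/3.

0.3333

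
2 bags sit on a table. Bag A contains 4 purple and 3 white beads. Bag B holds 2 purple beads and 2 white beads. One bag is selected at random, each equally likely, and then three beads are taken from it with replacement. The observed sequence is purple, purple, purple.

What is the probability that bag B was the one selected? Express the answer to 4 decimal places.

The likelihood of the observed sequence under each hypothesis: P(data | bag A) = (4/7)(4/7)(4/7) = 0.18659; P(data | bag B) = (2/4)(2/4)(2/4) = 0.125.
The prior-weighted likelihoods are 1/2 · 0.18659 = 0.093294, 1/2 · 0.125 = 0.0625; these sum to 0.15579.
Therefore the posterior P(bag B | data) = (0.0625) / (0.15579) = 0.40117.

0.4012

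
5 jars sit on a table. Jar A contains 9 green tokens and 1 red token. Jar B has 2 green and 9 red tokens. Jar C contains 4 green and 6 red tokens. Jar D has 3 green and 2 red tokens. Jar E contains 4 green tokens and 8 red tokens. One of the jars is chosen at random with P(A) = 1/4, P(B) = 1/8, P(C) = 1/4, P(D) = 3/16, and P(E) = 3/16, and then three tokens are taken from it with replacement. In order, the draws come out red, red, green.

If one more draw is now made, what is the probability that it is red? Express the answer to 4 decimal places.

0.6045

Under each hypothesis, the probability of the observed sequence is: P(data | jar A) = (1/10)(1/10)(9/10) = 0.009; P(data | jar B) = (9/11)(9/11)(2/11) = 0.12171; P(data | jar C) = (6/10)(6/10)(4/10) = 0.144; P(data | jar D) = (2/5)(2/5)(3/5) = 0.096; P(data | jar E) = (8/12)(8/12)(4/12) = 0.14815.
Multiplying each by its prior: 1/4 · 0.009 = 0.00225, 1/8 · 0.12171 = 0.015214, 1/4 · 0.144 = 0.036, 3/16 · 0.096 = 0.018, 3/16 · 0.14815 = 0.027778; with total 0.099242.
The posterior is then P(jar A | data) = 0.022672, P(jar B | data) = 0.1533, P(jar C | data) = 0.36275, P(jar D | data) = 0.18137, P(jar E | data) = 0.2799.
So P(red next | data) = Σ P(red next | H) P(H | data) = (1/10)(0.022672) + (9/11)(0.1533) + (3/5)(0.36275) + (2/5)(0.18137) + (2/3)(0.2799) = 0.6045.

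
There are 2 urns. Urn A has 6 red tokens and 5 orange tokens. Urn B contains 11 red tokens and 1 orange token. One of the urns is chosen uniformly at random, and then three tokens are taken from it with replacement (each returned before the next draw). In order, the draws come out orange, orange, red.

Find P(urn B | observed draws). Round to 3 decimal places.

The likelihood of the observed sequence under each hypothesis: P(data | urn A) = (5/11)(5/11)(6/11) = 0.1127; P(data | urn B) = (1/12)(1/12)(11/12) = 0.0063657.
Multiplying each by its prior: 1/2 · 0.1127 = 0.056349, 1/2 · 0.0063657 = 0.0031829; these sum to 0.059531.
Hence P(urn B | data) = (0.0031829) / (0.059531) = 0.053465.

0.053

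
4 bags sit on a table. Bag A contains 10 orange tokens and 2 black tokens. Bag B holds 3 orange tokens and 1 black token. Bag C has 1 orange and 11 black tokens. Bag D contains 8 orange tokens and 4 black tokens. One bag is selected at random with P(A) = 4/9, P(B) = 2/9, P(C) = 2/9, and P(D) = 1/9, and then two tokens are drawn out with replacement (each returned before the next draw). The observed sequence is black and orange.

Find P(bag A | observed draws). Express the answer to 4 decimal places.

0.4255

Under each hypothesis, the probability of the observed sequence is: P(data | bag A) = (2/12)(10/12) = 5/36; P(data | bag B) = (1/4)(3/4) = 3/16; P(data | bag C) = (11/12)(1/12) = 11/144; P(data | bag D) = (4/12)(8/12) = 2/9.
The prior-weighted likelihoods are 4/9 · 5/36 = 5/81, 2/9 · 3/16 = 1/24, 2/9 · 11/144 = 11/648, 1/9 · 2/9 = 2/81; summing to 47/324.
Therefore the posterior P(bag A | data) = (5/81) / (47/324) = 20/47.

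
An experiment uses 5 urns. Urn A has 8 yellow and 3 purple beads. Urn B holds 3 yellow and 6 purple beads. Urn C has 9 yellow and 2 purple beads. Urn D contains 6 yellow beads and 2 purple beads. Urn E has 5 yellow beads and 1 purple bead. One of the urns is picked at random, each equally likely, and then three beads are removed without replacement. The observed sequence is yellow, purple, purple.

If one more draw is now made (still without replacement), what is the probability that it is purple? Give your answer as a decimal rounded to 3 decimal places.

For each hypothesis, P(data | H) works out to: P(data | urn A) = (8/11)(3/10)(2/9) = 0.048485; P(data | urn B) = (3/9)(6/8)(5/7) = 0.17857; P(data | urn C) = (9/11)(2/10)(1/9) = 0.018182; P(data | urn D) = (6/8)(2/7)(1/6) = 0.035714; P(data | urn E) = (5/6)(1/5)(0/4) = 0.
Multiplying each by its prior: 1/5 · 0.048485 = 0.009697, 1/5 · 0.17857 = 0.035714, 1/5 · 0.018182 = 0.0036364, 1/5 · 0.035714 = 0.0071429, 1/5 · 0 = 0; summing to 0.05619.
The posterior is then P(urn A | data) = 0.17257, P(urn B | data) = 0.63559, P(urn C | data) = 0.064715, P(urn D | data) = 0.12712, P(urn E | data) = 0.
The predictive probability is P(purple next | data) = (1/8)(0.17257) + (2/3)(0.63559) + (0)(0.064715) + (0)(0.12712) = 0.4453.

0.445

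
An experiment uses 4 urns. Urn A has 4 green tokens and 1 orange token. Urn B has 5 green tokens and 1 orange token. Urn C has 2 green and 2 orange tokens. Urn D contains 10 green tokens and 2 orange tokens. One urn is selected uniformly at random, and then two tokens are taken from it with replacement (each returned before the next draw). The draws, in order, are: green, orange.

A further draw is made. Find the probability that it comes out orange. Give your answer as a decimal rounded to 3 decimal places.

For each hypothesis, P(data | H) works out to: P(data | urn A) = (4/5)(1/5) = 0.16; P(data | urn B) = (5/6)(1/6) = 0.13889; P(data | urn C) = (2/4)(2/4) = 0.25; P(data | urn D) = (10/12)(2/12) = 0.13889.
Multiplying each by its prior: 1/4 · 0.16 = 0.04, 1/4 · 0.13889 = 0.034722, 1/4 · 0.25 = 0.0625, 1/4 · 0.13889 = 0.034722; summing to 0.17194.
Normalising, the posterior is P(urn A | data) = 0.23263, P(urn B | data) = 0.20194, P(urn C | data) = 0.36349, P(urn D | data) = 0.20194.
The predictive probability is P(orange next | data) = (1/5)(0.23263) + (1/6)(0.20194) + (1/2)(0.36349) + (1/6)(0.20194) = 0.29558.

0.296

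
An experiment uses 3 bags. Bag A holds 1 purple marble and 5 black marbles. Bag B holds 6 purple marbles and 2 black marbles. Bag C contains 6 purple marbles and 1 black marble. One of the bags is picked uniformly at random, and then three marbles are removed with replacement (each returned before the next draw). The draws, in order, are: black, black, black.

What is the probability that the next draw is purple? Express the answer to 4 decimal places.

For each hypothesis, P(data | H) works out to: P(data | bag A) = (5/6)(5/6)(5/6) = 0.5787; P(data | bag B) = (2/8)(2/8)(2/8) = 0.015625; P(data | bag C) = (1/7)(1/7)(1/7) = 0.0029155.
Weighting by the prior gives 1/3 · 0.5787 = 0.1929, 1/3 · 0.015625 = 0.0052083, 1/3 · 0.0029155 = 0.00097182; summing to 0.19908.
Normalising, the posterior is P(bag A | data) = 0.96896, P(bag B | data) = 0.026162, P(bag C | data) = 0.0048815.
So P(purple next | data) = Σ P(purple next | H) P(H | data) = (1/6)(0.96896) + (3/4)(0.026162) + (6/7)(0.0048815) = 0.1853.

0.1853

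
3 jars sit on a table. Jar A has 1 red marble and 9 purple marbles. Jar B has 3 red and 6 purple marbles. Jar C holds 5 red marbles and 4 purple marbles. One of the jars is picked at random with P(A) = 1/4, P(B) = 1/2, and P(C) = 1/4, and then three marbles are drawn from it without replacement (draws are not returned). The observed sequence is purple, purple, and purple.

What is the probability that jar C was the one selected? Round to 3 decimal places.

Compute the likelihood of the observed sequence for each case: P(data | jar A) = (9/10)(8/9)(7/8) = 7/10; P(data | jar B) = (6/9)(5/8)(4/7) = 5/21; P(data | jar C) = (4/9)(3/8)(2/7) = 1/21.
Multiplying each by its prior: 1/4 · 7/10 = 7/40, 1/2 · 5/21 = 5/42, 1/4 · 1/21 = 1/84; these sum to 257/840.
So P(jar C | data) = (1/84) / (257/840) = 10/257.

0.039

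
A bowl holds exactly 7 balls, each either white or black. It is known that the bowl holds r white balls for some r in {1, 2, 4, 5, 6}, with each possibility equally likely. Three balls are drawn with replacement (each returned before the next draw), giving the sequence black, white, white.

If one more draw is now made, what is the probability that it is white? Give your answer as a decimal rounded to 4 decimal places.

Under each hypothesis, the probability of the observed sequence is: P(data | r = 1) = (6/7)(1/7)(1/7) = 0.017493; P(data | r = 2) = (5/7)(2/7)(2/7) = 0.058309; P(data | r = 4) = (3/7)(4/7)(4/7) = 0.13994; P(data | r = 5) = (2/7)(5/7)(5/7) = 0.14577; P(data | r = 6) = (1/7)(6/7)(6/7) = 0.10496.
The prior-weighted likelihoods are 1/5 · 0.017493 = 0.0034985, 1/5 · 0.058309 = 0.011662, 1/5 · 0.13994 = 0.027988, 1/5 · 0.14577 = 0.029155, 1/5 · 0.10496 = 0.020991; with total 0.093294.
Normalising, the posterior is P(r = 1 | data) = 0.0375, P(r = 2 | data) = 0.125, P(r = 4 | data) = 0.3, P(r = 5 | data) = 0.3125, P(r = 6 | data) = 0.225.
Averaging over the posterior, P(white next | data) = (1/7)(0.0375) + (2/7)(0.125) + (4/7)(0.3) + (5/7)(0.3125) + (6/7)(0.225) = 0.62857.

0.6286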